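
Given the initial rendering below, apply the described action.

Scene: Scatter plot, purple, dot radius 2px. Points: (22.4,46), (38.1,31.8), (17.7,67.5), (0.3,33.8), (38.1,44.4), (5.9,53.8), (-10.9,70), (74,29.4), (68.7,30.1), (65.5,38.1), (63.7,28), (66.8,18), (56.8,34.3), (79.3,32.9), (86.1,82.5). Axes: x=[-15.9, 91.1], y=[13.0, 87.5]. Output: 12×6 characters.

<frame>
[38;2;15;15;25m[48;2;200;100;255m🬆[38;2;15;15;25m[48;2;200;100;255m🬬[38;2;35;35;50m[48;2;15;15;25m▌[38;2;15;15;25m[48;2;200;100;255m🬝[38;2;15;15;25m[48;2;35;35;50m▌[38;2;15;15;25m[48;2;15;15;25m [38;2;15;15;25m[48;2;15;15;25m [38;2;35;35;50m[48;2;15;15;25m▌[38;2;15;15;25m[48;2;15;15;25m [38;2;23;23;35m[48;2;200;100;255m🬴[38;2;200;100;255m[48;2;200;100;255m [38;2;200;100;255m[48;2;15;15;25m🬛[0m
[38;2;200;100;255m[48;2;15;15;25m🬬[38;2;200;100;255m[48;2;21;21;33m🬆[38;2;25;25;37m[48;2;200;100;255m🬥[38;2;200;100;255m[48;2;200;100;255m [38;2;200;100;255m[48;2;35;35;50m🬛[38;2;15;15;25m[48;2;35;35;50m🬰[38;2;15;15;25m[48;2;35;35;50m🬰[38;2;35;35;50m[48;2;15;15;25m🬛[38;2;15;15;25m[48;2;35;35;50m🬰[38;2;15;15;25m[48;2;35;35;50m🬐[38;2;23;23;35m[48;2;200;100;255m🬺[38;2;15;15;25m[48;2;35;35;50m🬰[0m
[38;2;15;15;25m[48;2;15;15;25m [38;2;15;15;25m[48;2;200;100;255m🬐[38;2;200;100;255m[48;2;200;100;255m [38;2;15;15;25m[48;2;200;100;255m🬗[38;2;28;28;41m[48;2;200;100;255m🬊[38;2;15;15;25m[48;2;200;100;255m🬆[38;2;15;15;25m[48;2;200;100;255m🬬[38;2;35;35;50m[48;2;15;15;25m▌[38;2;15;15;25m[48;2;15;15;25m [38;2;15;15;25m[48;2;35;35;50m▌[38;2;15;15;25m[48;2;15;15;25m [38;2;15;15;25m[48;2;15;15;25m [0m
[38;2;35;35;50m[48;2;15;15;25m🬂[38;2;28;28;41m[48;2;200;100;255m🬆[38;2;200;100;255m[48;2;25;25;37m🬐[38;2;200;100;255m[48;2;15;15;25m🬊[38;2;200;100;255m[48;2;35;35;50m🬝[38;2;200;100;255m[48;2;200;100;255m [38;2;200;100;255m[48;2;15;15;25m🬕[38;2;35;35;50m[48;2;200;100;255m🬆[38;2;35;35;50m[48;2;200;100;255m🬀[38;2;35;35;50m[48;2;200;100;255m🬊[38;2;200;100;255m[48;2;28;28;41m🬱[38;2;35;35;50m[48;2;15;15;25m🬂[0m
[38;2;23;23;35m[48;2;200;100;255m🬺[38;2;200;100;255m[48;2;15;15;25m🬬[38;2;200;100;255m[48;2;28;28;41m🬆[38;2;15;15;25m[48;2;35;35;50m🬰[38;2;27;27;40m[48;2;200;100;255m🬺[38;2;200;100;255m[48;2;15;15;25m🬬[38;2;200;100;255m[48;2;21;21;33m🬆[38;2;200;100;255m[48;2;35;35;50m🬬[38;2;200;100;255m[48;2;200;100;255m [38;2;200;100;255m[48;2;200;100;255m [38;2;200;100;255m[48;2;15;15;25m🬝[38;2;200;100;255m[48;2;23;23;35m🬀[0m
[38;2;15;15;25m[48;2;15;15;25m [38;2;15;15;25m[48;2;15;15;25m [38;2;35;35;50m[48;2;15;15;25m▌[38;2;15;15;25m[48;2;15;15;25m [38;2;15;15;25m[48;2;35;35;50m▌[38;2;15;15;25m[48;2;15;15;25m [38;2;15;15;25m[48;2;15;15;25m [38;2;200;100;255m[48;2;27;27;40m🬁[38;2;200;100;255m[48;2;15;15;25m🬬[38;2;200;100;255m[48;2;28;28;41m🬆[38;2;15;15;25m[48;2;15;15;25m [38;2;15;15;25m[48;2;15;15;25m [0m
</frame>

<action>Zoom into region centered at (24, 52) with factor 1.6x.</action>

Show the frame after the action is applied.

<frame>
[38;2;200;100;255m[48;2;200;100;255m [38;2;15;15;25m[48;2;200;100;255m🬸[38;2;35;35;50m[48;2;15;15;25m▌[38;2;15;15;25m[48;2;200;100;255m🬝[38;2;15;15;25m[48;2;200;100;255m🬀[38;2;15;15;25m[48;2;200;100;255m🬊[38;2;15;15;25m[48;2;15;15;25m [38;2;35;35;50m[48;2;15;15;25m▌[38;2;15;15;25m[48;2;15;15;25m [38;2;15;15;25m[48;2;35;35;50m▌[38;2;15;15;25m[48;2;15;15;25m [38;2;15;15;25m[48;2;15;15;25m [0m
[38;2;200;100;255m[48;2;23;23;35m🬀[38;2;15;15;25m[48;2;35;35;50m🬰[38;2;31;31;45m[48;2;200;100;255m🬝[38;2;15;15;25m[48;2;35;35;50m🬰[38;2;200;100;255m[48;2;28;28;41m🬊[38;2;200;100;255m[48;2;23;23;35m🬀[38;2;15;15;25m[48;2;35;35;50m🬰[38;2;35;35;50m[48;2;15;15;25m🬛[38;2;15;15;25m[48;2;35;35;50m🬰[38;2;15;15;25m[48;2;35;35;50m🬐[38;2;15;15;25m[48;2;35;35;50m🬰[38;2;15;15;25m[48;2;35;35;50m🬰[0m
[38;2;15;15;25m[48;2;15;15;25m [38;2;15;15;25m[48;2;200;100;255m🬴[38;2;200;100;255m[48;2;200;100;255m [38;2;200;100;255m[48;2;15;15;25m🬛[38;2;15;15;25m[48;2;35;35;50m▌[38;2;15;15;25m[48;2;200;100;255m🬬[38;2;15;15;25m[48;2;15;15;25m [38;2;35;35;50m[48;2;15;15;25m▌[38;2;15;15;25m[48;2;15;15;25m [38;2;15;15;25m[48;2;35;35;50m▌[38;2;15;15;25m[48;2;15;15;25m [38;2;15;15;25m[48;2;15;15;25m [0m
[38;2;35;35;50m[48;2;15;15;25m🬂[38;2;35;35;50m[48;2;15;15;25m🬂[38;2;200;100;255m[48;2;27;27;40m🬁[38;2;35;35;50m[48;2;15;15;25m🬂[38;2;200;100;255m[48;2;25;25;37m🬫[38;2;200;100;255m[48;2;200;100;255m [38;2;200;100;255m[48;2;23;23;35m🬃[38;2;35;35;50m[48;2;200;100;255m🬆[38;2;200;100;255m[48;2;35;35;50m🬺[38;2;31;31;45m[48;2;200;100;255m🬬[38;2;35;35;50m[48;2;15;15;25m🬂[38;2;35;35;50m[48;2;15;15;25m🬂[0m
[38;2;15;15;25m[48;2;35;35;50m🬰[38;2;21;21;33m[48;2;200;100;255m🬆[38;2;27;27;40m[48;2;200;100;255m🬬[38;2;15;15;25m[48;2;35;35;50m🬰[38;2;15;15;25m[48;2;35;35;50m🬐[38;2;200;100;255m[48;2;23;23;35m🬀[38;2;15;15;25m[48;2;35;35;50m🬰[38;2;35;35;50m[48;2;200;100;255m🬛[38;2;200;100;255m[48;2;35;35;50m🬴[38;2;15;15;25m[48;2;35;35;50m🬐[38;2;21;21;33m[48;2;200;100;255m🬆[38;2;200;100;255m[48;2;15;15;25m🬺[0m
[38;2;15;15;25m[48;2;200;100;255m🬺[38;2;200;100;255m[48;2;15;15;25m🬬[38;2;200;100;255m[48;2;21;21;33m🬆[38;2;15;15;25m[48;2;15;15;25m [38;2;15;15;25m[48;2;35;35;50m▌[38;2;15;15;25m[48;2;15;15;25m [38;2;15;15;25m[48;2;15;15;25m [38;2;200;100;255m[48;2;28;28;41m🬊[38;2;200;100;255m[48;2;15;15;25m🬝[38;2;200;100;255m[48;2;27;27;40m🬀[38;2;15;15;25m[48;2;200;100;255m🬺[38;2;200;100;255m[48;2;15;15;25m🬆[0m
</frame>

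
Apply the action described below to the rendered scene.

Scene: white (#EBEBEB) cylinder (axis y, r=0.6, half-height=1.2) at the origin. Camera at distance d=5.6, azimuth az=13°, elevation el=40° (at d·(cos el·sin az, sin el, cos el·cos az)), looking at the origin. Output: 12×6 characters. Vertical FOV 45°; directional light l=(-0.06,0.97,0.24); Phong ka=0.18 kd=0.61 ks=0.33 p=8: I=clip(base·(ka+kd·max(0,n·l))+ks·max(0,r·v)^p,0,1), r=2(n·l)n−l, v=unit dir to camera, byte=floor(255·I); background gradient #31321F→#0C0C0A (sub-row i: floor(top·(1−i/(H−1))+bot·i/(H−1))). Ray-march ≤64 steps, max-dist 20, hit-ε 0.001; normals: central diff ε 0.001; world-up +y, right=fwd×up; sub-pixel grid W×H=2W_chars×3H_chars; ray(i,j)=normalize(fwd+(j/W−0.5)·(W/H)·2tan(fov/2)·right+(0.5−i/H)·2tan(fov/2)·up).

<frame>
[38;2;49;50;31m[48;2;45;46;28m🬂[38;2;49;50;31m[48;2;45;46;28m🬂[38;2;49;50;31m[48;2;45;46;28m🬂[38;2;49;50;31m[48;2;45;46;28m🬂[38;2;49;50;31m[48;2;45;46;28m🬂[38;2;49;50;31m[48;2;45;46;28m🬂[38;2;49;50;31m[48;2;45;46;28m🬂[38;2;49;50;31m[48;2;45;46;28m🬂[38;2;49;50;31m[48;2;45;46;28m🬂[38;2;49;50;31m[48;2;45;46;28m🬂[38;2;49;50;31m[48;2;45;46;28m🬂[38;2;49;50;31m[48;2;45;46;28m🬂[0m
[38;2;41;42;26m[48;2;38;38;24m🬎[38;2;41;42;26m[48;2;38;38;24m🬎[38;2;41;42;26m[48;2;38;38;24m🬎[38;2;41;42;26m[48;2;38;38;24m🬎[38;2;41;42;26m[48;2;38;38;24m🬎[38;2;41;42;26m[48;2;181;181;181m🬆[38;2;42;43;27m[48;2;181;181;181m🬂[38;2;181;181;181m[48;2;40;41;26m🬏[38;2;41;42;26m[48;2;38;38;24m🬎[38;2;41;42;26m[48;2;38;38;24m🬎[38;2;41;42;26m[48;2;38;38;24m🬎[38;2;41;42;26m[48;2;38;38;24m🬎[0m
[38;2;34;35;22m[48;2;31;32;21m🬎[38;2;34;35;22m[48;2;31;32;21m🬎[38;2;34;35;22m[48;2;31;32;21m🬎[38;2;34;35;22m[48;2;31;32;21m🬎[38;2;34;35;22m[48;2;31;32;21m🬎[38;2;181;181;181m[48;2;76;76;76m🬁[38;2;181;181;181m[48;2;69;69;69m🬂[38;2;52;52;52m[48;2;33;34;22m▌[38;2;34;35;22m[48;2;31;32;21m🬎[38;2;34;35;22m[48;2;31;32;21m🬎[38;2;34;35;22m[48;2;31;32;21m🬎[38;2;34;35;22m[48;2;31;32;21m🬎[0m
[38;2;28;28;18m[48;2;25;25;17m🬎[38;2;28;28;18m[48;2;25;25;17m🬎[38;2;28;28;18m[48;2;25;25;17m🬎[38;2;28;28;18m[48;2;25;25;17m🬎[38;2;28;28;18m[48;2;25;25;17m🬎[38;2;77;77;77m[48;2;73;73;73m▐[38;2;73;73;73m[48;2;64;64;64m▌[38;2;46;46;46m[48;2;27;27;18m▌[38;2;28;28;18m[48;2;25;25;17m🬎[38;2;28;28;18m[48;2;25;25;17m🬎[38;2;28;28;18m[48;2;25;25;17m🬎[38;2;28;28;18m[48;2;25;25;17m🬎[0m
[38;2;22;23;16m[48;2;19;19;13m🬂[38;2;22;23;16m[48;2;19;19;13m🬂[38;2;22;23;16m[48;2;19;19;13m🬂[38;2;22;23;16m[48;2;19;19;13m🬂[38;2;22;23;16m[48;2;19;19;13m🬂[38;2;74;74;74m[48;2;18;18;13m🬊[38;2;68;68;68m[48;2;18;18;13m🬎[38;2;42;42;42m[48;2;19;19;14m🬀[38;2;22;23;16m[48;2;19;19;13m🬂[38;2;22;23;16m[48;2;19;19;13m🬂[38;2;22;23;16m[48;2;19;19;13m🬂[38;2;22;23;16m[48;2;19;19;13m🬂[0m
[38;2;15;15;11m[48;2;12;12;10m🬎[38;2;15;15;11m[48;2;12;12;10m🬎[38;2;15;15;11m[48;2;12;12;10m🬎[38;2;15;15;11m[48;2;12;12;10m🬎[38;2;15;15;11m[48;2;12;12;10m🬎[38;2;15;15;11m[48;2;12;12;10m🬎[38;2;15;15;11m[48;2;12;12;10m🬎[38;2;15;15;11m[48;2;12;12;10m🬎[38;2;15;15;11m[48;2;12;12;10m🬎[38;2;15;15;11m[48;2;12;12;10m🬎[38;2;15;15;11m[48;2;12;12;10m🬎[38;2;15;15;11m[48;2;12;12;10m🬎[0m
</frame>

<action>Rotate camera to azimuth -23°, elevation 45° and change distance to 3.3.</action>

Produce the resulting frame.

<frame>
[38;2;49;50;31m[48;2;45;46;28m🬂[38;2;49;50;31m[48;2;45;46;28m🬂[38;2;49;50;31m[48;2;45;46;28m🬂[38;2;181;181;181m[48;2;47;48;29m🬦[38;2;49;50;31m[48;2;181;181;181m🬀[38;2;181;181;181m[48;2;181;181;181m [38;2;181;181;181m[48;2;181;181;181m [38;2;181;181;181m[48;2;181;181;181m [38;2;49;50;31m[48;2;181;181;181m🬂[38;2;49;50;31m[48;2;45;46;28m🬂[38;2;49;50;31m[48;2;45;46;28m🬂[38;2;49;50;31m[48;2;45;46;28m🬂[0m
[38;2;41;42;26m[48;2;38;38;24m🬎[38;2;41;42;26m[48;2;38;38;24m🬎[38;2;41;42;26m[48;2;38;38;24m🬎[38;2;52;52;52m[48;2;39;40;25m🬉[38;2;181;181;181m[48;2;65;65;65m🬊[38;2;181;181;181m[48;2;74;74;74m🬎[38;2;181;181;181m[48;2;77;77;77m🬎[38;2;181;181;181m[48;2;76;76;76m🬎[38;2;181;181;181m[48;2;61;61;58m🬀[38;2;41;42;26m[48;2;38;38;24m🬎[38;2;41;42;26m[48;2;38;38;24m🬎[38;2;41;42;26m[48;2;38;38;24m🬎[0m
[38;2;34;35;22m[48;2;31;32;21m🬎[38;2;34;35;22m[48;2;31;32;21m🬎[38;2;34;35;22m[48;2;31;32;21m🬎[38;2;34;35;22m[48;2;31;32;21m🬎[38;2;68;68;68m[48;2;59;59;59m▐[38;2;75;75;75m[48;2;72;72;72m▐[38;2;77;77;77m[48;2;77;77;77m [38;2;76;76;76m[48;2;74;74;74m▌[38;2;68;68;68m[48;2;33;34;22m▌[38;2;34;35;22m[48;2;31;32;21m🬎[38;2;34;35;22m[48;2;31;32;21m🬎[38;2;34;35;22m[48;2;31;32;21m🬎[0m
[38;2;28;28;18m[48;2;25;25;17m🬎[38;2;28;28;18m[48;2;25;25;17m🬎[38;2;28;28;18m[48;2;25;25;17m🬎[38;2;28;28;18m[48;2;25;25;17m🬎[38;2;61;61;61m[48;2;26;26;17m🬨[38;2;75;75;75m[48;2;71;71;71m▐[38;2;77;77;77m[48;2;77;77;77m [38;2;76;76;76m[48;2;72;72;72m▌[38;2;62;62;62m[48;2;26;26;17m🬀[38;2;28;28;18m[48;2;25;25;17m🬎[38;2;28;28;18m[48;2;25;25;17m🬎[38;2;28;28;18m[48;2;25;25;17m🬎[0m
[38;2;22;23;16m[48;2;19;19;13m🬂[38;2;22;23;16m[48;2;19;19;13m🬂[38;2;22;23;16m[48;2;19;19;13m🬂[38;2;22;23;16m[48;2;19;19;13m🬂[38;2;58;58;58m[48;2;20;20;14m▐[38;2;74;74;74m[48;2;70;70;70m▐[38;2;77;77;77m[48;2;77;77;77m [38;2;75;75;75m[48;2;67;67;67m▌[38;2;22;23;16m[48;2;19;19;13m🬂[38;2;22;23;16m[48;2;19;19;13m🬂[38;2;22;23;16m[48;2;19;19;13m🬂[38;2;22;23;16m[48;2;19;19;13m🬂[0m
[38;2;15;15;11m[48;2;12;12;10m🬎[38;2;15;15;11m[48;2;12;12;10m🬎[38;2;15;15;11m[48;2;12;12;10m🬎[38;2;15;15;11m[48;2;12;12;10m🬎[38;2;15;15;11m[48;2;12;12;10m🬎[38;2;72;72;72m[48;2;12;12;10m🬊[38;2;77;77;77m[48;2;12;12;10m🬎[38;2;74;74;74m[48;2;13;13;10m🬀[38;2;15;15;11m[48;2;12;12;10m🬎[38;2;15;15;11m[48;2;12;12;10m🬎[38;2;15;15;11m[48;2;12;12;10m🬎[38;2;15;15;11m[48;2;12;12;10m🬎[0m
</frame>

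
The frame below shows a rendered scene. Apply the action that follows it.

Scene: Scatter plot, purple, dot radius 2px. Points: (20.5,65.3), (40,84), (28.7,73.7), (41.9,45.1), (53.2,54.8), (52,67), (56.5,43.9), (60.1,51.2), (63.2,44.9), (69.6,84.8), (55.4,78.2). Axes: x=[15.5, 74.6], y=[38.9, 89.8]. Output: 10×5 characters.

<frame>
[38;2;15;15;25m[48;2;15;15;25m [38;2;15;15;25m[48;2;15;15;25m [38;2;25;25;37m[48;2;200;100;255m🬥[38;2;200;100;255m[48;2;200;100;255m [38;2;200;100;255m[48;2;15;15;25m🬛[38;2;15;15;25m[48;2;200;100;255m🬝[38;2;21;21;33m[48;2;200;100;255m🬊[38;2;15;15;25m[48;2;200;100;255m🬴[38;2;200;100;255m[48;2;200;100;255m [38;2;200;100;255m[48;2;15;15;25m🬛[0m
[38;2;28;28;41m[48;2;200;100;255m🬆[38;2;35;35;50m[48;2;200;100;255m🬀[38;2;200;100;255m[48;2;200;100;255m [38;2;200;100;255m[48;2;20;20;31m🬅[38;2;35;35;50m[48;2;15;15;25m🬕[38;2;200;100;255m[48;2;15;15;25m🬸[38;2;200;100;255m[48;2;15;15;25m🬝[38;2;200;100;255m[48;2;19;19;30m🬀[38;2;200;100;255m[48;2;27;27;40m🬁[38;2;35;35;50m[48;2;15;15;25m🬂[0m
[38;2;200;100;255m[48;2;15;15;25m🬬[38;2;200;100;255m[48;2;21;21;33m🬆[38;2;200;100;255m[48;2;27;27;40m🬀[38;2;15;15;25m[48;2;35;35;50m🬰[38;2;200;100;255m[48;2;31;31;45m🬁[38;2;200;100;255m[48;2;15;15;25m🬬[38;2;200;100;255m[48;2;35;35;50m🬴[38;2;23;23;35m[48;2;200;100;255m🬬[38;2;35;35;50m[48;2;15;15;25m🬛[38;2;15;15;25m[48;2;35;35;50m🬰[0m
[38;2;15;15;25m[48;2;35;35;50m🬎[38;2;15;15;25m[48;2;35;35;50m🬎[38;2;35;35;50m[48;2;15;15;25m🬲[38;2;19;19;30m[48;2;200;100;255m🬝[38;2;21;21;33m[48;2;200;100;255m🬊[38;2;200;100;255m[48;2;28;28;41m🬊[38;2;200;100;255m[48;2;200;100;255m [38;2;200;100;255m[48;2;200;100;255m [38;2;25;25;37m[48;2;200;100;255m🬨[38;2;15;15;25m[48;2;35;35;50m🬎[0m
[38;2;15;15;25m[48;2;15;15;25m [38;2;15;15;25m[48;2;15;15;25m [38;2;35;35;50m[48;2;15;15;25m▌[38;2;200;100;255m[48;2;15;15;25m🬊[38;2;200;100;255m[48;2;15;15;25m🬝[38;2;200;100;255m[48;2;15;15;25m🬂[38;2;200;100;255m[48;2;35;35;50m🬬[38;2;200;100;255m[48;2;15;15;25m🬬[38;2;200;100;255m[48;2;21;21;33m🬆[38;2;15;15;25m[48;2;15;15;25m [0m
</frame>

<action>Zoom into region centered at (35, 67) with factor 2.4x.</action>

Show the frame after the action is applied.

<frame>
[38;2;15;15;25m[48;2;15;15;25m [38;2;15;15;25m[48;2;200;100;255m🬆[38;2;200;100;255m[48;2;15;15;25m🬺[38;2;15;15;25m[48;2;200;100;255m🬬[38;2;35;35;50m[48;2;15;15;25m▌[38;2;15;15;25m[48;2;15;15;25m [38;2;35;35;50m[48;2;15;15;25m▌[38;2;15;15;25m[48;2;15;15;25m [38;2;35;35;50m[48;2;15;15;25m▌[38;2;15;15;25m[48;2;15;15;25m [0m
[38;2;35;35;50m[48;2;15;15;25m🬂[38;2;200;100;255m[48;2;19;19;30m🬁[38;2;200;100;255m[48;2;21;21;33m🬆[38;2;35;35;50m[48;2;15;15;25m🬂[38;2;35;35;50m[48;2;15;15;25m🬕[38;2;35;35;50m[48;2;15;15;25m🬂[38;2;35;35;50m[48;2;15;15;25m🬕[38;2;35;35;50m[48;2;15;15;25m🬂[38;2;35;35;50m[48;2;15;15;25m🬕[38;2;35;35;50m[48;2;15;15;25m🬂[0m
[38;2;15;15;25m[48;2;35;35;50m🬰[38;2;15;15;25m[48;2;35;35;50m🬰[38;2;35;35;50m[48;2;15;15;25m🬛[38;2;15;15;25m[48;2;35;35;50m🬰[38;2;35;35;50m[48;2;15;15;25m🬛[38;2;15;15;25m[48;2;35;35;50m🬰[38;2;35;35;50m[48;2;15;15;25m🬛[38;2;15;15;25m[48;2;35;35;50m🬰[38;2;35;35;50m[48;2;15;15;25m🬛[38;2;15;15;25m[48;2;35;35;50m🬰[0m
[38;2;15;15;25m[48;2;35;35;50m🬎[38;2;15;15;25m[48;2;35;35;50m🬎[38;2;35;35;50m[48;2;15;15;25m🬲[38;2;15;15;25m[48;2;35;35;50m🬎[38;2;35;35;50m[48;2;15;15;25m🬲[38;2;15;15;25m[48;2;35;35;50m🬎[38;2;35;35;50m[48;2;15;15;25m🬲[38;2;15;15;25m[48;2;35;35;50m🬎[38;2;35;35;50m[48;2;15;15;25m🬲[38;2;15;15;25m[48;2;35;35;50m🬎[0m
[38;2;15;15;25m[48;2;15;15;25m [38;2;15;15;25m[48;2;15;15;25m [38;2;35;35;50m[48;2;15;15;25m▌[38;2;15;15;25m[48;2;15;15;25m [38;2;35;35;50m[48;2;15;15;25m▌[38;2;15;15;25m[48;2;15;15;25m [38;2;35;35;50m[48;2;15;15;25m▌[38;2;15;15;25m[48;2;15;15;25m [38;2;35;35;50m[48;2;15;15;25m▌[38;2;15;15;25m[48;2;15;15;25m [0m
</frame>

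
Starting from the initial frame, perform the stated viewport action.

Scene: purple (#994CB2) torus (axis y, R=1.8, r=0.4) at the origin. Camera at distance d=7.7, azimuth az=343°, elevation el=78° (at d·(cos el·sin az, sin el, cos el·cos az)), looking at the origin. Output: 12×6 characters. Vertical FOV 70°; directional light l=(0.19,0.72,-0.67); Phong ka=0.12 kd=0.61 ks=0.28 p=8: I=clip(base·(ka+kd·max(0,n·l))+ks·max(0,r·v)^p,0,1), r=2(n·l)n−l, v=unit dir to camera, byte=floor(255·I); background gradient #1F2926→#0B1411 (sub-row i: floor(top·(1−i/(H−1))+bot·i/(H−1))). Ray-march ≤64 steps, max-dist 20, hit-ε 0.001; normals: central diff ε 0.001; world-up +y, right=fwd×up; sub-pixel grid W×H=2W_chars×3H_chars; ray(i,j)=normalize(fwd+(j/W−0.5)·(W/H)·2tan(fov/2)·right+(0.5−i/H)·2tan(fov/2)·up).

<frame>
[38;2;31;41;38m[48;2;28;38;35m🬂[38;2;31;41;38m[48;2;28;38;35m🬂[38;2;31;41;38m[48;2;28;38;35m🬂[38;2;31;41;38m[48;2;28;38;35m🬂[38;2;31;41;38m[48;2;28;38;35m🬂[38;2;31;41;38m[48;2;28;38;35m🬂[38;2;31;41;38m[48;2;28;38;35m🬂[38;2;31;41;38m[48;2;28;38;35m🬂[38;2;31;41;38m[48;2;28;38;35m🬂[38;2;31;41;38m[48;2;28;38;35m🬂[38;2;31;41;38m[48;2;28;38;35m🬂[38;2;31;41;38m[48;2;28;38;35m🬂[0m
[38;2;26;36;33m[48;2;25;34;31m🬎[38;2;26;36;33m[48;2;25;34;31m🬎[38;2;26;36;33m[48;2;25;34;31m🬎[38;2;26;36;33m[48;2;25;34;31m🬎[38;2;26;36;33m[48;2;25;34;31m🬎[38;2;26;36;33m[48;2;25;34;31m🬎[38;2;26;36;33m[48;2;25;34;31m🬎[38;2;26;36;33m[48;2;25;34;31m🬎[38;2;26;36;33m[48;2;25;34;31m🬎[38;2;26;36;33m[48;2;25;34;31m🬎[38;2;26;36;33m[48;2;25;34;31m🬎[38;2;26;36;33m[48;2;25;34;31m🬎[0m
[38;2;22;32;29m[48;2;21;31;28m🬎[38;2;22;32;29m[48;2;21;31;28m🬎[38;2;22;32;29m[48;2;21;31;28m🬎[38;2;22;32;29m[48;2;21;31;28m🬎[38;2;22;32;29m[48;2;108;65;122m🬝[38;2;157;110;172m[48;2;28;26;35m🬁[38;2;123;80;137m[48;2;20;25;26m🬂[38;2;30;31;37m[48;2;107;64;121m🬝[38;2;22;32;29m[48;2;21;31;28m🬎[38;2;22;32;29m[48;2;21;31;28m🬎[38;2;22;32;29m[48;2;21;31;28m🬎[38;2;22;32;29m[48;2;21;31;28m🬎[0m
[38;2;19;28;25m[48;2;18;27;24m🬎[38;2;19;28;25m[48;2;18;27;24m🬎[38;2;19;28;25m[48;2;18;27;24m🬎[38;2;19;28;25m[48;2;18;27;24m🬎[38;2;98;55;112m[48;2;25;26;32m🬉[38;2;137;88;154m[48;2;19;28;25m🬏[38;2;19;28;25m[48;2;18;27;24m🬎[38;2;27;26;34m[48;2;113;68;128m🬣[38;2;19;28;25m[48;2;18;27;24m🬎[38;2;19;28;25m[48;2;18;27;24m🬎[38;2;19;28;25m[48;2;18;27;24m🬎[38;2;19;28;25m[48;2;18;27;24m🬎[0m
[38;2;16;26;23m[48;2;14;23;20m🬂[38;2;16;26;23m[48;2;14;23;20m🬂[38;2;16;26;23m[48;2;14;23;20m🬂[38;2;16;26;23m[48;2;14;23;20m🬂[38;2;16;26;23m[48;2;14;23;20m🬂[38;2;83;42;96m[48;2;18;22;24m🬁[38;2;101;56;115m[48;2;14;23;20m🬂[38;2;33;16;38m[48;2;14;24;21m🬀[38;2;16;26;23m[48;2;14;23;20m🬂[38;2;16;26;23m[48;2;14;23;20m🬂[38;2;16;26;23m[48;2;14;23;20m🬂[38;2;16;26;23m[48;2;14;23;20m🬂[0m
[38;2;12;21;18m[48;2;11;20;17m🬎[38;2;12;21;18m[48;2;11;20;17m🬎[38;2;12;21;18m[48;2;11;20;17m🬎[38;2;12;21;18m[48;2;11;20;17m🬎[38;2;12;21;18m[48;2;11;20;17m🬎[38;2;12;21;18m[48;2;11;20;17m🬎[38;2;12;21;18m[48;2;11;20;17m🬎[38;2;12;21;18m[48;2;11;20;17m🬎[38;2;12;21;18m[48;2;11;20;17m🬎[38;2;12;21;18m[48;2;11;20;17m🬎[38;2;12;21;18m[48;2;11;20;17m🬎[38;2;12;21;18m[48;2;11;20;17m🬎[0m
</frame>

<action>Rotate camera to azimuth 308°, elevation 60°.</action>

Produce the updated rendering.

<frame>
[38;2;31;41;38m[48;2;28;38;35m🬂[38;2;31;41;38m[48;2;28;38;35m🬂[38;2;31;41;38m[48;2;28;38;35m🬂[38;2;31;41;38m[48;2;28;38;35m🬂[38;2;31;41;38m[48;2;28;38;35m🬂[38;2;31;41;38m[48;2;28;38;35m🬂[38;2;31;41;38m[48;2;28;38;35m🬂[38;2;31;41;38m[48;2;28;38;35m🬂[38;2;31;41;38m[48;2;28;38;35m🬂[38;2;31;41;38m[48;2;28;38;35m🬂[38;2;31;41;38m[48;2;28;38;35m🬂[38;2;31;41;38m[48;2;28;38;35m🬂[0m
[38;2;26;36;33m[48;2;25;34;31m🬎[38;2;26;36;33m[48;2;25;34;31m🬎[38;2;26;36;33m[48;2;25;34;31m🬎[38;2;26;36;33m[48;2;25;34;31m🬎[38;2;26;36;33m[48;2;25;34;31m🬎[38;2;26;36;33m[48;2;25;34;31m🬎[38;2;26;36;33m[48;2;25;34;31m🬎[38;2;26;36;33m[48;2;25;34;31m🬎[38;2;26;36;33m[48;2;25;34;31m🬎[38;2;26;36;33m[48;2;25;34;31m🬎[38;2;26;36;33m[48;2;25;34;31m🬎[38;2;26;36;33m[48;2;25;34;31m🬎[0m
[38;2;22;32;29m[48;2;21;31;28m🬎[38;2;22;32;29m[48;2;21;31;28m🬎[38;2;22;32;29m[48;2;21;31;28m🬎[38;2;22;32;29m[48;2;21;31;28m🬎[38;2;22;32;29m[48;2;158;113;172m🬝[38;2;92;56;104m[48;2;20;23;26m🬃[38;2;24;28;30m[48;2;18;9;21m🬸[38;2;103;61;116m[48;2;27;29;34m🬢[38;2;22;32;29m[48;2;21;31;28m🬎[38;2;22;32;29m[48;2;21;31;28m🬎[38;2;22;32;29m[48;2;21;31;28m🬎[38;2;22;32;29m[48;2;21;31;28m🬎[0m
[38;2;19;28;25m[48;2;18;27;24m🬎[38;2;19;28;25m[48;2;18;27;24m🬎[38;2;19;28;25m[48;2;18;27;24m🬎[38;2;19;28;25m[48;2;18;27;24m🬎[38;2;116;75;129m[48;2;29;28;36m🬉[38;2;19;28;25m[48;2;101;59;115m🬎[38;2;19;28;25m[48;2;104;52;121m🬝[38;2;117;72;131m[48;2;19;22;24m🬘[38;2;19;28;25m[48;2;18;27;24m🬎[38;2;19;28;25m[48;2;18;27;24m🬎[38;2;19;28;25m[48;2;18;27;24m🬎[38;2;19;28;25m[48;2;18;27;24m🬎[0m
[38;2;16;26;23m[48;2;14;23;20m🬂[38;2;16;26;23m[48;2;14;23;20m🬂[38;2;16;26;23m[48;2;14;23;20m🬂[38;2;16;26;23m[48;2;14;23;20m🬂[38;2;16;26;23m[48;2;14;23;20m🬂[38;2;56;28;65m[48;2;17;21;22m🬁[38;2;54;27;63m[48;2;14;23;20m🬂[38;2;18;9;21m[48;2;14;24;21m🬀[38;2;16;26;23m[48;2;14;23;20m🬂[38;2;16;26;23m[48;2;14;23;20m🬂[38;2;16;26;23m[48;2;14;23;20m🬂[38;2;16;26;23m[48;2;14;23;20m🬂[0m
[38;2;12;21;18m[48;2;11;20;17m🬎[38;2;12;21;18m[48;2;11;20;17m🬎[38;2;12;21;18m[48;2;11;20;17m🬎[38;2;12;21;18m[48;2;11;20;17m🬎[38;2;12;21;18m[48;2;11;20;17m🬎[38;2;12;21;18m[48;2;11;20;17m🬎[38;2;12;21;18m[48;2;11;20;17m🬎[38;2;12;21;18m[48;2;11;20;17m🬎[38;2;12;21;18m[48;2;11;20;17m🬎[38;2;12;21;18m[48;2;11;20;17m🬎[38;2;12;21;18m[48;2;11;20;17m🬎[38;2;12;21;18m[48;2;11;20;17m🬎[0m
</frame>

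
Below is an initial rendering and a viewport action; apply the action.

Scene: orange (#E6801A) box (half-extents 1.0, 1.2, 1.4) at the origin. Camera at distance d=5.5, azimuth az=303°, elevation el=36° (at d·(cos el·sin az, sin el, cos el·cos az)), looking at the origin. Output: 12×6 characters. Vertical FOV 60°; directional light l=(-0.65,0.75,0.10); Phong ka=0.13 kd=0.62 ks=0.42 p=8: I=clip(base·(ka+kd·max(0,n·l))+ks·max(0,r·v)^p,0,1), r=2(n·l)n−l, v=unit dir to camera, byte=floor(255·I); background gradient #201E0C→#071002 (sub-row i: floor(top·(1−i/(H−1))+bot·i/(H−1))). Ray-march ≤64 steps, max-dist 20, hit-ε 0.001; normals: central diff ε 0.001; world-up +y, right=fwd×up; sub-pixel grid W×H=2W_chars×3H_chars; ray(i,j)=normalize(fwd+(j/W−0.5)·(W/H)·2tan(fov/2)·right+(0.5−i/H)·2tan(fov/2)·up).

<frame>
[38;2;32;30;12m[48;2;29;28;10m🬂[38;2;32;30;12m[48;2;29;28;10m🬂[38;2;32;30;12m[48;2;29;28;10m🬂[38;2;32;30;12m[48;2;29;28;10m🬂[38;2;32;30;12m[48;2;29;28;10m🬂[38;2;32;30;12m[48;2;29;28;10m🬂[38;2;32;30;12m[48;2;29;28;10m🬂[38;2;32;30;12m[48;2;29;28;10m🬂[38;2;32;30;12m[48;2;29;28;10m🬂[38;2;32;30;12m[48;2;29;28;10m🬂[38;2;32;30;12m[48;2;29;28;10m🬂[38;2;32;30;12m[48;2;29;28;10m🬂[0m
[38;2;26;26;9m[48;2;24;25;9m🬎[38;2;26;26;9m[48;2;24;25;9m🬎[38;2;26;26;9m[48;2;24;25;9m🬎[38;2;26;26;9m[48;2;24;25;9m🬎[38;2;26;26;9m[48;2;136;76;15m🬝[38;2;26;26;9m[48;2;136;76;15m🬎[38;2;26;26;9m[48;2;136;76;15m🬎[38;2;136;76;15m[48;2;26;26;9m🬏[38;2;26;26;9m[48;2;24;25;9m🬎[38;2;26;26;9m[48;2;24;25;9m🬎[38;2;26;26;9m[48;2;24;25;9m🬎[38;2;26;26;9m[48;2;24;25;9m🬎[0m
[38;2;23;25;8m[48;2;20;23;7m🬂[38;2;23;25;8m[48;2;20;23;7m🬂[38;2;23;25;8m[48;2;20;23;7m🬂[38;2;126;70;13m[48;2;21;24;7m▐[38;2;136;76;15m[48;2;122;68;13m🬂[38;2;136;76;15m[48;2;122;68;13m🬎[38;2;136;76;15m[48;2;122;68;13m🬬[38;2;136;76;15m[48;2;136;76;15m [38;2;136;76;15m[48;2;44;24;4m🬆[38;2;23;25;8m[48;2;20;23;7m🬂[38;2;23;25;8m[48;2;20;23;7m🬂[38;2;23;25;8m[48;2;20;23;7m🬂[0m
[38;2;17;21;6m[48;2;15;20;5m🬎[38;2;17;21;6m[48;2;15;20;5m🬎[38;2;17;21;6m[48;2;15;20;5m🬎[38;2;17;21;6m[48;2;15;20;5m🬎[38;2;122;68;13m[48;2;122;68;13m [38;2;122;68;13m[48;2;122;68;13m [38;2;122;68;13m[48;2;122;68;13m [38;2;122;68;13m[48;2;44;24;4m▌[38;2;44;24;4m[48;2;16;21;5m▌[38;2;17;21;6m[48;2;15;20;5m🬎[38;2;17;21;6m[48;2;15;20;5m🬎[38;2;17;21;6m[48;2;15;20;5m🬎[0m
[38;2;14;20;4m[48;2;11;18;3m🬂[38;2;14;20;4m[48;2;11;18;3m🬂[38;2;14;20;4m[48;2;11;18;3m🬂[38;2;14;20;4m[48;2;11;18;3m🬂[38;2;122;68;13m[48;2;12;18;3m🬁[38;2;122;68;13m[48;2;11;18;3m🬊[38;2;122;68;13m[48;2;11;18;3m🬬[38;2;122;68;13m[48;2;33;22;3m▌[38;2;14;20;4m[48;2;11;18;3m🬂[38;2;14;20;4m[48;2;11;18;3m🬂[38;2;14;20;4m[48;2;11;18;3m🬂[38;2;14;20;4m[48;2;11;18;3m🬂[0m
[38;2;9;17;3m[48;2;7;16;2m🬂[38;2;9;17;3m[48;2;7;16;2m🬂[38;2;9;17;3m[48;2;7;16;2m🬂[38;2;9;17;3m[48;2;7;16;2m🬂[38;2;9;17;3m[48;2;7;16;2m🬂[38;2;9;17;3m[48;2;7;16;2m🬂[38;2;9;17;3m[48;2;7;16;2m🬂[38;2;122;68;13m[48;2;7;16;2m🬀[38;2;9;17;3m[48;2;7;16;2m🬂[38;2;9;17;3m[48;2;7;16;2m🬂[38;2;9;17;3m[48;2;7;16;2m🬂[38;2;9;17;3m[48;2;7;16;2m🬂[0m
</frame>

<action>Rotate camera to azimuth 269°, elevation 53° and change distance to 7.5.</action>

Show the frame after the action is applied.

<frame>
[38;2;32;30;12m[48;2;29;28;10m🬂[38;2;32;30;12m[48;2;29;28;10m🬂[38;2;32;30;12m[48;2;29;28;10m🬂[38;2;32;30;12m[48;2;29;28;10m🬂[38;2;32;30;12m[48;2;29;28;10m🬂[38;2;32;30;12m[48;2;29;28;10m🬂[38;2;32;30;12m[48;2;29;28;10m🬂[38;2;32;30;12m[48;2;29;28;10m🬂[38;2;32;30;12m[48;2;29;28;10m🬂[38;2;32;30;12m[48;2;29;28;10m🬂[38;2;32;30;12m[48;2;29;28;10m🬂[38;2;32;30;12m[48;2;29;28;10m🬂[0m
[38;2;26;26;9m[48;2;24;25;9m🬎[38;2;26;26;9m[48;2;24;25;9m🬎[38;2;26;26;9m[48;2;24;25;9m🬎[38;2;26;26;9m[48;2;24;25;9m🬎[38;2;26;26;9m[48;2;24;25;9m🬎[38;2;26;26;9m[48;2;24;25;9m🬎[38;2;26;26;9m[48;2;24;25;9m🬎[38;2;26;26;9m[48;2;24;25;9m🬎[38;2;26;26;9m[48;2;24;25;9m🬎[38;2;26;26;9m[48;2;24;25;9m🬎[38;2;26;26;9m[48;2;24;25;9m🬎[38;2;26;26;9m[48;2;24;25;9m🬎[0m
[38;2;23;25;8m[48;2;20;23;7m🬂[38;2;23;25;8m[48;2;20;23;7m🬂[38;2;23;25;8m[48;2;20;23;7m🬂[38;2;23;25;8m[48;2;20;23;7m🬂[38;2;136;76;15m[48;2;21;24;7m▐[38;2;136;76;15m[48;2;136;76;15m [38;2;136;76;15m[48;2;136;76;15m [38;2;136;76;15m[48;2;136;76;15m [38;2;23;25;8m[48;2;20;23;7m🬂[38;2;23;25;8m[48;2;20;23;7m🬂[38;2;23;25;8m[48;2;20;23;7m🬂[38;2;23;25;8m[48;2;20;23;7m🬂[0m
[38;2;17;21;6m[48;2;15;20;5m🬎[38;2;17;21;6m[48;2;15;20;5m🬎[38;2;17;21;6m[48;2;15;20;5m🬎[38;2;17;21;6m[48;2;15;20;5m🬎[38;2;126;70;13m[48;2;16;21;5m▐[38;2;136;76;15m[48;2;122;68;13m🬂[38;2;136;76;15m[48;2;122;68;13m🬂[38;2;136;76;15m[48;2;122;68;13m🬂[38;2;17;21;6m[48;2;15;20;5m🬎[38;2;17;21;6m[48;2;15;20;5m🬎[38;2;17;21;6m[48;2;15;20;5m🬎[38;2;17;21;6m[48;2;15;20;5m🬎[0m
[38;2;14;20;4m[48;2;11;18;3m🬂[38;2;14;20;4m[48;2;11;18;3m🬂[38;2;14;20;4m[48;2;11;18;3m🬂[38;2;14;20;4m[48;2;11;18;3m🬂[38;2;14;20;4m[48;2;11;18;3m🬂[38;2;122;68;13m[48;2;11;18;3m🬂[38;2;122;68;13m[48;2;11;18;3m🬂[38;2;14;20;4m[48;2;11;18;3m🬂[38;2;14;20;4m[48;2;11;18;3m🬂[38;2;14;20;4m[48;2;11;18;3m🬂[38;2;14;20;4m[48;2;11;18;3m🬂[38;2;14;20;4m[48;2;11;18;3m🬂[0m
[38;2;9;17;3m[48;2;7;16;2m🬂[38;2;9;17;3m[48;2;7;16;2m🬂[38;2;9;17;3m[48;2;7;16;2m🬂[38;2;9;17;3m[48;2;7;16;2m🬂[38;2;9;17;3m[48;2;7;16;2m🬂[38;2;9;17;3m[48;2;7;16;2m🬂[38;2;9;17;3m[48;2;7;16;2m🬂[38;2;9;17;3m[48;2;7;16;2m🬂[38;2;9;17;3m[48;2;7;16;2m🬂[38;2;9;17;3m[48;2;7;16;2m🬂[38;2;9;17;3m[48;2;7;16;2m🬂[38;2;9;17;3m[48;2;7;16;2m🬂[0m
</frame>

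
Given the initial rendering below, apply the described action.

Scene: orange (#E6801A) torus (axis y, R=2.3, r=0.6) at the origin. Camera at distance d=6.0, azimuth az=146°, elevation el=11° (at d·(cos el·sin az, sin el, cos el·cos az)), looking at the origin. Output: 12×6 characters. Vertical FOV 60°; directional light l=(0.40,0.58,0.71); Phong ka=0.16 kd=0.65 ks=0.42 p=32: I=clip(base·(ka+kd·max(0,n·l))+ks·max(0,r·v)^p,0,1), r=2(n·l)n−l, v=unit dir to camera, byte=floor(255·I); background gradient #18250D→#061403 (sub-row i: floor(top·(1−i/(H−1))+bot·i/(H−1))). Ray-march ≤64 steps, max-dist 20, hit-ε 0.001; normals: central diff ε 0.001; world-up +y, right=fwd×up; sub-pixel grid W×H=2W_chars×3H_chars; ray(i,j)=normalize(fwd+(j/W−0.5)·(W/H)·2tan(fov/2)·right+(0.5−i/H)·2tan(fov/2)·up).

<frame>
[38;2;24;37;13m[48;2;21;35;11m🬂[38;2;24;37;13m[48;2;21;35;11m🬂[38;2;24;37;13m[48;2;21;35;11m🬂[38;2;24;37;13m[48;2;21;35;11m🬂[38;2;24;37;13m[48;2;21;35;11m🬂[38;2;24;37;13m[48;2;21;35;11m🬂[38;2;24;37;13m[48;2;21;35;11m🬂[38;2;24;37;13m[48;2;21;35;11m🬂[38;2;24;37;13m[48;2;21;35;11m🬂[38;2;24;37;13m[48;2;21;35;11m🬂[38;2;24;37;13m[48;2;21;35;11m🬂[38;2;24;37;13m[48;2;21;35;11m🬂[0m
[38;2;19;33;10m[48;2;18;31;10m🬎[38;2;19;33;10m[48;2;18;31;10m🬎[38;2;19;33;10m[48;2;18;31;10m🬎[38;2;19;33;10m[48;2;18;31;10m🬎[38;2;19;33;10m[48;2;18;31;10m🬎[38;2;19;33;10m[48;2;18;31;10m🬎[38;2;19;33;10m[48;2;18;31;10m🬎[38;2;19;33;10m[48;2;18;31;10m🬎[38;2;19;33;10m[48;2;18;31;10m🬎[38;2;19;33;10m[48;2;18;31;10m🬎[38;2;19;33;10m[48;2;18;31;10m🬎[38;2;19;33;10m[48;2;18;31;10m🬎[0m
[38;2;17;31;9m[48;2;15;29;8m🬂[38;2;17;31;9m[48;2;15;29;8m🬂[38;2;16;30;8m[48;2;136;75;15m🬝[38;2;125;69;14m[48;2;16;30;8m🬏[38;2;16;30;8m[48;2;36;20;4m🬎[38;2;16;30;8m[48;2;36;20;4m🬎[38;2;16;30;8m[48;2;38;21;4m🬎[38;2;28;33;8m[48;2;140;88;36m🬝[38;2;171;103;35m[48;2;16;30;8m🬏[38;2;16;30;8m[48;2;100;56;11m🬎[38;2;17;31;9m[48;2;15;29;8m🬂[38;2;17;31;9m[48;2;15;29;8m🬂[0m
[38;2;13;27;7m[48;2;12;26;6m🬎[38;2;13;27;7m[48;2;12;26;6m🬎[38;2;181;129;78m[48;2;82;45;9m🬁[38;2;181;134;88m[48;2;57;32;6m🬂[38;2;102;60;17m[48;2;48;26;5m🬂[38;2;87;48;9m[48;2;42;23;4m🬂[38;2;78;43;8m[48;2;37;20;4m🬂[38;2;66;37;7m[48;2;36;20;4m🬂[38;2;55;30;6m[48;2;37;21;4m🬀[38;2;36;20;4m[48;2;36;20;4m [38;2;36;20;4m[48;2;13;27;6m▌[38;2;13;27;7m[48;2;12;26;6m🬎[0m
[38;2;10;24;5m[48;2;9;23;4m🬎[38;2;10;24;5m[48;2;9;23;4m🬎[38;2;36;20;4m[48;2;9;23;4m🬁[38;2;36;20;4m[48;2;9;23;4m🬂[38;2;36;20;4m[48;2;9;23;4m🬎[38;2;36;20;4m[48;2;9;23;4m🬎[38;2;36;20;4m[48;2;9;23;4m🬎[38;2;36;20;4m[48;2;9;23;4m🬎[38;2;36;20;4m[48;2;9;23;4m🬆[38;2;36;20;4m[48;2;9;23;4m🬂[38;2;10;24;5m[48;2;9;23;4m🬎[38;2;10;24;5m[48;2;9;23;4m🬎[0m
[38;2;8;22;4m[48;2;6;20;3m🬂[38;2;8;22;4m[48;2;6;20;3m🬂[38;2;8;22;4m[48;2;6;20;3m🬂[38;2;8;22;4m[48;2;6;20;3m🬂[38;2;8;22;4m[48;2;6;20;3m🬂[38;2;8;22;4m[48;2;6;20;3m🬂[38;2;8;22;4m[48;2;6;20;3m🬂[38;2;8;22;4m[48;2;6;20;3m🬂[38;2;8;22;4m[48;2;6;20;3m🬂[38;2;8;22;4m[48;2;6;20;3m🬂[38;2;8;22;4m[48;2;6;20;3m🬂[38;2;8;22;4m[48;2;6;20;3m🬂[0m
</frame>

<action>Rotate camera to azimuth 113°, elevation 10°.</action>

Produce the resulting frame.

<frame>
[38;2;24;37;13m[48;2;21;35;11m🬂[38;2;24;37;13m[48;2;21;35;11m🬂[38;2;24;37;13m[48;2;21;35;11m🬂[38;2;24;37;13m[48;2;21;35;11m🬂[38;2;24;37;13m[48;2;21;35;11m🬂[38;2;24;37;13m[48;2;21;35;11m🬂[38;2;24;37;13m[48;2;21;35;11m🬂[38;2;24;37;13m[48;2;21;35;11m🬂[38;2;24;37;13m[48;2;21;35;11m🬂[38;2;24;37;13m[48;2;21;35;11m🬂[38;2;24;37;13m[48;2;21;35;11m🬂[38;2;24;37;13m[48;2;21;35;11m🬂[0m
[38;2;19;33;10m[48;2;18;31;10m🬎[38;2;19;33;10m[48;2;18;31;10m🬎[38;2;19;33;10m[48;2;18;31;10m🬎[38;2;19;33;10m[48;2;18;31;10m🬎[38;2;19;33;10m[48;2;18;31;10m🬎[38;2;19;33;10m[48;2;18;31;10m🬎[38;2;19;33;10m[48;2;18;31;10m🬎[38;2;19;33;10m[48;2;18;31;10m🬎[38;2;19;33;10m[48;2;18;31;10m🬎[38;2;19;33;10m[48;2;18;31;10m🬎[38;2;19;33;10m[48;2;18;31;10m🬎[38;2;19;33;10m[48;2;18;31;10m🬎[0m
[38;2;17;31;9m[48;2;15;29;8m🬂[38;2;17;31;9m[48;2;15;29;8m🬂[38;2;16;30;8m[48;2;154;85;17m🬝[38;2;16;30;8m[48;2;132;73;14m🬎[38;2;16;30;8m[48;2;36;20;4m🬎[38;2;16;30;8m[48;2;41;22;4m🬎[38;2;16;30;8m[48;2;93;52;10m🬎[38;2;16;30;8m[48;2;190;122;53m🬎[38;2;16;30;8m[48;2;152;84;16m🬎[38;2;16;30;8m[48;2;97;54;10m🬎[38;2;17;31;9m[48;2;15;29;8m🬂[38;2;17;31;9m[48;2;15;29;8m🬂[0m
[38;2;13;27;7m[48;2;12;26;6m🬎[38;2;13;27;7m[48;2;12;26;6m🬎[38;2;153;85;17m[48;2;104;58;11m🬎[38;2;154;92;31m[48;2;101;56;11m🬎[38;2;131;74;17m[48;2;97;54;10m🬆[38;2;116;64;12m[48;2;83;46;9m🬆[38;2;103;57;11m[48;2;67;37;7m🬆[38;2;88;49;9m[48;2;48;27;5m🬆[38;2;78;43;8m[48;2;41;23;4m🬂[38;2;60;33;6m[48;2;37;20;4m🬀[38;2;36;20;4m[48;2;13;27;6m▌[38;2;13;27;7m[48;2;12;26;6m🬎[0m
[38;2;10;24;5m[48;2;9;23;4m🬎[38;2;10;24;5m[48;2;9;23;4m🬎[38;2;10;24;5m[48;2;9;23;4m🬎[38;2;61;34;6m[48;2;9;23;4m🬂[38;2;50;27;5m[48;2;9;23;4m🬊[38;2;40;22;4m[48;2;9;23;4m🬎[38;2;36;20;4m[48;2;9;23;4m🬎[38;2;36;20;4m[48;2;9;23;4m🬎[38;2;36;20;4m[48;2;9;23;4m🬂[38;2;36;20;4m[48;2;9;23;4m🬀[38;2;10;24;5m[48;2;9;23;4m🬎[38;2;10;24;5m[48;2;9;23;4m🬎[0m
[38;2;8;22;4m[48;2;6;20;3m🬂[38;2;8;22;4m[48;2;6;20;3m🬂[38;2;8;22;4m[48;2;6;20;3m🬂[38;2;8;22;4m[48;2;6;20;3m🬂[38;2;8;22;4m[48;2;6;20;3m🬂[38;2;8;22;4m[48;2;6;20;3m🬂[38;2;8;22;4m[48;2;6;20;3m🬂[38;2;8;22;4m[48;2;6;20;3m🬂[38;2;8;22;4m[48;2;6;20;3m🬂[38;2;8;22;4m[48;2;6;20;3m🬂[38;2;8;22;4m[48;2;6;20;3m🬂[38;2;8;22;4m[48;2;6;20;3m🬂[0m
</frame>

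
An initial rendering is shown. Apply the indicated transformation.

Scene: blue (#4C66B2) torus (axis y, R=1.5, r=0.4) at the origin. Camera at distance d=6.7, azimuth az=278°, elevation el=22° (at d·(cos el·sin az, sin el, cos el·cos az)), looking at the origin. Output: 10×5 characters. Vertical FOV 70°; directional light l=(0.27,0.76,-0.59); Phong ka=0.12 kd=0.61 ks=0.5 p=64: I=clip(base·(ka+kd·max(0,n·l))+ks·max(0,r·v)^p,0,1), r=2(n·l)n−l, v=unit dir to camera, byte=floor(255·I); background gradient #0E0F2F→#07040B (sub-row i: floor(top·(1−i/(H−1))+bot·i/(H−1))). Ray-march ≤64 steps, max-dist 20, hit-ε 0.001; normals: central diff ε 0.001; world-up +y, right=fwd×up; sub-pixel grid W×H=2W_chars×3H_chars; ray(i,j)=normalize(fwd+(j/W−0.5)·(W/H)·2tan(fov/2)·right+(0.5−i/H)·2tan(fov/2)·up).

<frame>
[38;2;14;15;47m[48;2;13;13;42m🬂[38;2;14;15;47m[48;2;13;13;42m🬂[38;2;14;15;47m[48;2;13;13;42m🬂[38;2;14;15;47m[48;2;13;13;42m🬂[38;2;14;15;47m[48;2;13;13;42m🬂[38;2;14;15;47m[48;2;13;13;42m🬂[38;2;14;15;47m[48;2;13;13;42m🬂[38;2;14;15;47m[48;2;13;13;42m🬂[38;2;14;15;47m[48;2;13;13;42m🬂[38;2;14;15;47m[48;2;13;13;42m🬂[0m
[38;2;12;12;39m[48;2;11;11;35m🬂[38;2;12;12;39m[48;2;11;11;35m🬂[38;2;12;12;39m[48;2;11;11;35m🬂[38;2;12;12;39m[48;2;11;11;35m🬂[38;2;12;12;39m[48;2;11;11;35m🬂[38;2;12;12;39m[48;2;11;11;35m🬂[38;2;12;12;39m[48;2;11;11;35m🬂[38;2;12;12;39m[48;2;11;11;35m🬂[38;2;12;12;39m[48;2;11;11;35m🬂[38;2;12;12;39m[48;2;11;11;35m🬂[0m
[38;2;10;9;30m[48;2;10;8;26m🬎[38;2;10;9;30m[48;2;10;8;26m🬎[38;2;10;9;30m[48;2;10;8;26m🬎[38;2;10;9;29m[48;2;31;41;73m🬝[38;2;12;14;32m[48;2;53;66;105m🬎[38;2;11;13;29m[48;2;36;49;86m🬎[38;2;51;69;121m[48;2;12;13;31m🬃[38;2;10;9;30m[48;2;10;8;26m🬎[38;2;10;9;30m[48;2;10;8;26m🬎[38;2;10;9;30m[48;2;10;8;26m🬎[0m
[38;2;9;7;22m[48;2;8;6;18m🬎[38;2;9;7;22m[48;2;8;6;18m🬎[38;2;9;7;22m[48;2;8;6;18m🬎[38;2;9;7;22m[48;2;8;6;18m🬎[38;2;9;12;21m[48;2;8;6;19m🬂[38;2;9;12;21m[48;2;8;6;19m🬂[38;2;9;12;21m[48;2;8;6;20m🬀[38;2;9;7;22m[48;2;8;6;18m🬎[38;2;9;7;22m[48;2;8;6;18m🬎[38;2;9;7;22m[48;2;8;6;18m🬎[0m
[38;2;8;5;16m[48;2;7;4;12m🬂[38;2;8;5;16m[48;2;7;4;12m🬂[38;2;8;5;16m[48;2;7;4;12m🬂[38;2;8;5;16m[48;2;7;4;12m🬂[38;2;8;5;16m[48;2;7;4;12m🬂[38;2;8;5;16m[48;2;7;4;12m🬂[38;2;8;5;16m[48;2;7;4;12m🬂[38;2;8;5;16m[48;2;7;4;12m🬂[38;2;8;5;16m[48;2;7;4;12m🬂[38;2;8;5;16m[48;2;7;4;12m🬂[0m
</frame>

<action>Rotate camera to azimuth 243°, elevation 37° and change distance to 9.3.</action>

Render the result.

<frame>
[38;2;14;15;47m[48;2;13;13;42m🬂[38;2;14;15;47m[48;2;13;13;42m🬂[38;2;14;15;47m[48;2;13;13;42m🬂[38;2;14;15;47m[48;2;13;13;42m🬂[38;2;14;15;47m[48;2;13;13;42m🬂[38;2;14;15;47m[48;2;13;13;42m🬂[38;2;14;15;47m[48;2;13;13;42m🬂[38;2;14;15;47m[48;2;13;13;42m🬂[38;2;14;15;47m[48;2;13;13;42m🬂[38;2;14;15;47m[48;2;13;13;42m🬂[0m
[38;2;12;12;39m[48;2;11;11;35m🬂[38;2;12;12;39m[48;2;11;11;35m🬂[38;2;12;12;39m[48;2;11;11;35m🬂[38;2;12;12;39m[48;2;11;11;35m🬂[38;2;12;12;39m[48;2;11;11;35m🬂[38;2;12;12;39m[48;2;11;11;35m🬂[38;2;12;12;39m[48;2;11;11;35m🬂[38;2;12;12;39m[48;2;11;11;35m🬂[38;2;12;12;39m[48;2;11;11;35m🬂[38;2;12;12;39m[48;2;11;11;35m🬂[0m
[38;2;10;9;30m[48;2;10;8;26m🬎[38;2;10;9;30m[48;2;10;8;26m🬎[38;2;10;9;30m[48;2;10;8;26m🬎[38;2;10;9;30m[48;2;10;8;26m🬎[38;2;46;62;109m[48;2;10;10;27m🬱[38;2;10;9;29m[48;2;44;59;104m🬕[38;2;10;9;29m[48;2;9;12;21m🬨[38;2;10;9;30m[48;2;10;8;26m🬎[38;2;10;9;30m[48;2;10;8;26m🬎[38;2;10;9;30m[48;2;10;8;26m🬎[0m
[38;2;9;7;22m[48;2;8;6;18m🬎[38;2;9;7;22m[48;2;8;6;18m🬎[38;2;9;7;22m[48;2;8;6;18m🬎[38;2;9;7;22m[48;2;8;6;18m🬎[38;2;14;19;33m[48;2;8;6;20m🬁[38;2;16;22;38m[48;2;8;7;19m🬀[38;2;9;7;22m[48;2;8;6;18m🬎[38;2;9;7;22m[48;2;8;6;18m🬎[38;2;9;7;22m[48;2;8;6;18m🬎[38;2;9;7;22m[48;2;8;6;18m🬎[0m
[38;2;8;5;16m[48;2;7;4;12m🬂[38;2;8;5;16m[48;2;7;4;12m🬂[38;2;8;5;16m[48;2;7;4;12m🬂[38;2;8;5;16m[48;2;7;4;12m🬂[38;2;8;5;16m[48;2;7;4;12m🬂[38;2;8;5;16m[48;2;7;4;12m🬂[38;2;8;5;16m[48;2;7;4;12m🬂[38;2;8;5;16m[48;2;7;4;12m🬂[38;2;8;5;16m[48;2;7;4;12m🬂[38;2;8;5;16m[48;2;7;4;12m🬂[0m
</frame>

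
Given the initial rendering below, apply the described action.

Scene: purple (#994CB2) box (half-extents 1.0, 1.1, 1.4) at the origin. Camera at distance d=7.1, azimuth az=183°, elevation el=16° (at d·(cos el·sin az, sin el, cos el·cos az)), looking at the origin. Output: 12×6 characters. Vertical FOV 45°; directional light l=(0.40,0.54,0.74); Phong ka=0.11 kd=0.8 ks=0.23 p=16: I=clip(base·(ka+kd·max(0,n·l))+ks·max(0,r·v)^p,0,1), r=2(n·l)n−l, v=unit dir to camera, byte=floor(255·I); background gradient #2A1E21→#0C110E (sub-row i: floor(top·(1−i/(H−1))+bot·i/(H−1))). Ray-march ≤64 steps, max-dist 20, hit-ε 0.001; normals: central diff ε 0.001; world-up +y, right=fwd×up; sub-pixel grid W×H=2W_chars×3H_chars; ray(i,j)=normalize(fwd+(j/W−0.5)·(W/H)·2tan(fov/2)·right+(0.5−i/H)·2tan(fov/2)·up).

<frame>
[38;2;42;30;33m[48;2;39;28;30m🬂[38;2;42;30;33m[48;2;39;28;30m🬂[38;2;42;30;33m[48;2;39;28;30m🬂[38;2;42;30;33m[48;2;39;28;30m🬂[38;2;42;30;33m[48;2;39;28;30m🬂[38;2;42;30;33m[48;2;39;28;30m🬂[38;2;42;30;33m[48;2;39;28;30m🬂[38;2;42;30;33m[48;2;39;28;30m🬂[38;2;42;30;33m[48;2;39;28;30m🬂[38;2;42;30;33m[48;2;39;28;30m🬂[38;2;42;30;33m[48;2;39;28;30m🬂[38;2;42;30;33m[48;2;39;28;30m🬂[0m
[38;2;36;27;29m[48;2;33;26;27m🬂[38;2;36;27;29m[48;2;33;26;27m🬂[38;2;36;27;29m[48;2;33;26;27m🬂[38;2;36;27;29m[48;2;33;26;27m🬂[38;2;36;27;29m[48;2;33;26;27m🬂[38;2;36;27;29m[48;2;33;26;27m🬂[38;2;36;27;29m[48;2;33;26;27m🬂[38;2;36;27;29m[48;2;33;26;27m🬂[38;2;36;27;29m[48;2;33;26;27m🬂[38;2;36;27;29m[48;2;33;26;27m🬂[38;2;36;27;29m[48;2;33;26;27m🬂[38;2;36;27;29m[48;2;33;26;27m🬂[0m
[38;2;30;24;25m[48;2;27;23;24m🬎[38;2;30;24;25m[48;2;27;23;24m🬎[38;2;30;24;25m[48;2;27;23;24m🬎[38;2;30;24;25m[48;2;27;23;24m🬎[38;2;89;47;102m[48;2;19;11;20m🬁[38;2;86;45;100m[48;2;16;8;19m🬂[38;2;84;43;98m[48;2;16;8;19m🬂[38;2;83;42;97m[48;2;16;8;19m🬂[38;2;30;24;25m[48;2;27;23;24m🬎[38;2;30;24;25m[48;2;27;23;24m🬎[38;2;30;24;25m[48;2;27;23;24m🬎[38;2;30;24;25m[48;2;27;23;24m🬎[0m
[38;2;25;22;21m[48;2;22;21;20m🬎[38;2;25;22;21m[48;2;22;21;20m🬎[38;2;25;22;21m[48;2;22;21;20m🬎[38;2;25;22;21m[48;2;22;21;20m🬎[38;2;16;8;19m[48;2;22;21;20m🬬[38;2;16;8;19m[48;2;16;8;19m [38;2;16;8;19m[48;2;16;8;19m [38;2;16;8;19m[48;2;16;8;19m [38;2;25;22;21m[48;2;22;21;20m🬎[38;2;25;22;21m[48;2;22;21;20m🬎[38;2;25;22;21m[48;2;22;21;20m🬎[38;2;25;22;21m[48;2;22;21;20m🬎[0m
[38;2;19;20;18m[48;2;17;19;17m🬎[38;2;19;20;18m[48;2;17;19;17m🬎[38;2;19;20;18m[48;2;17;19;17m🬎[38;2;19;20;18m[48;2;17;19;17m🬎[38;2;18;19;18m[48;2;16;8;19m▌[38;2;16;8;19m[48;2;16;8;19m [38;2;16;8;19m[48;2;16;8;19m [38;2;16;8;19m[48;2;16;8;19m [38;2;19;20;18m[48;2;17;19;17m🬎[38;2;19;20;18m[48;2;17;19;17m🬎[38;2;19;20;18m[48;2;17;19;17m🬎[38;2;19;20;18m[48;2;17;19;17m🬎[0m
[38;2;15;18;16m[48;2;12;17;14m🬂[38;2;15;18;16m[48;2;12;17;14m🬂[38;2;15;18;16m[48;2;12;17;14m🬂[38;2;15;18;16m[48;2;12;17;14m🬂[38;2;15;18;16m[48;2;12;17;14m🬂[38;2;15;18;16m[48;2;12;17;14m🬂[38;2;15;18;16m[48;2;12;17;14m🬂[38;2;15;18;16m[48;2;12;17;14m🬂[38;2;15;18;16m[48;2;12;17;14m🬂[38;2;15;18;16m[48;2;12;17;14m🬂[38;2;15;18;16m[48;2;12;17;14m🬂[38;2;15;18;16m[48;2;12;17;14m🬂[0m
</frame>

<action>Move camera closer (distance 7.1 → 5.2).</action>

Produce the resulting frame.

<frame>
[38;2;42;30;33m[48;2;39;28;30m🬂[38;2;42;30;33m[48;2;39;28;30m🬂[38;2;42;30;33m[48;2;39;28;30m🬂[38;2;42;30;33m[48;2;39;28;30m🬂[38;2;42;30;33m[48;2;39;28;30m🬂[38;2;42;30;33m[48;2;39;28;30m🬂[38;2;42;30;33m[48;2;39;28;30m🬂[38;2;42;30;33m[48;2;39;28;30m🬂[38;2;42;30;33m[48;2;39;28;30m🬂[38;2;42;30;33m[48;2;39;28;30m🬂[38;2;42;30;33m[48;2;39;28;30m🬂[38;2;42;30;33m[48;2;39;28;30m🬂[0m
[38;2;36;27;29m[48;2;33;26;27m🬂[38;2;36;27;29m[48;2;33;26;27m🬂[38;2;36;27;29m[48;2;33;26;27m🬂[38;2;35;26;28m[48;2;16;8;19m🬎[38;2;35;26;28m[48;2;16;8;19m🬎[38;2;35;26;28m[48;2;16;8;19m🬎[38;2;35;26;28m[48;2;16;8;19m🬎[38;2;35;26;28m[48;2;16;8;19m🬎[38;2;35;26;28m[48;2;16;8;19m🬎[38;2;36;27;29m[48;2;33;26;27m🬂[38;2;36;27;29m[48;2;33;26;27m🬂[38;2;36;27;29m[48;2;33;26;27m🬂[0m
[38;2;30;24;25m[48;2;27;23;24m🬎[38;2;30;24;25m[48;2;27;23;24m🬎[38;2;30;24;25m[48;2;27;23;24m🬎[38;2;16;8;19m[48;2;16;8;19m [38;2;16;8;19m[48;2;16;8;19m [38;2;16;8;19m[48;2;16;8;19m [38;2;16;8;19m[48;2;16;8;19m [38;2;16;8;19m[48;2;16;8;19m [38;2;16;8;19m[48;2;16;8;19m [38;2;30;24;25m[48;2;27;23;24m🬎[38;2;30;24;25m[48;2;27;23;24m🬎[38;2;30;24;25m[48;2;27;23;24m🬎[0m
[38;2;25;22;21m[48;2;22;21;20m🬎[38;2;25;22;21m[48;2;22;21;20m🬎[38;2;25;22;21m[48;2;22;21;20m🬎[38;2;16;8;19m[48;2;22;21;20m🬬[38;2;16;8;19m[48;2;16;8;19m [38;2;16;8;19m[48;2;16;8;19m [38;2;16;8;19m[48;2;16;8;19m [38;2;16;8;19m[48;2;16;8;19m [38;2;16;8;19m[48;2;16;8;19m [38;2;25;22;21m[48;2;22;21;20m🬎[38;2;25;22;21m[48;2;22;21;20m🬎[38;2;25;22;21m[48;2;22;21;20m🬎[0m
[38;2;19;20;18m[48;2;17;19;17m🬎[38;2;19;20;18m[48;2;17;19;17m🬎[38;2;19;20;18m[48;2;17;19;17m🬎[38;2;18;19;18m[48;2;16;8;19m▌[38;2;16;8;19m[48;2;16;8;19m [38;2;16;8;19m[48;2;16;8;19m [38;2;16;8;19m[48;2;16;8;19m [38;2;16;8;19m[48;2;16;8;19m [38;2;16;8;19m[48;2;16;8;19m [38;2;19;20;18m[48;2;17;19;17m🬎[38;2;19;20;18m[48;2;17;19;17m🬎[38;2;19;20;18m[48;2;17;19;17m🬎[0m
[38;2;15;18;16m[48;2;12;17;14m🬂[38;2;15;18;16m[48;2;12;17;14m🬂[38;2;15;18;16m[48;2;12;17;14m🬂[38;2;16;8;19m[48;2;13;17;14m🬉[38;2;16;8;19m[48;2;12;17;14m🬎[38;2;16;8;19m[48;2;12;17;14m🬎[38;2;16;8;19m[48;2;12;17;14m🬎[38;2;16;8;19m[48;2;12;17;14m🬎[38;2;16;8;19m[48;2;12;17;14m🬆[38;2;15;18;16m[48;2;12;17;14m🬂[38;2;15;18;16m[48;2;12;17;14m🬂[38;2;15;18;16m[48;2;12;17;14m🬂[0m
</frame>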